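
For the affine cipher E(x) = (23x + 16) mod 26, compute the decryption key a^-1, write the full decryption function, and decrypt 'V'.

Step 1: Find a^-1, the modular inverse of 23 mod 26.
Step 2: We need 23 * a^-1 = 1 (mod 26).
Step 3: 23 * 17 = 391 = 15 * 26 + 1, so a^-1 = 17.
Step 4: D(y) = 17(y - 16) mod 26.
Step 5: Apply to 'V' (y = 21): D(21) = 17 * (21 - 16) mod 26 = 17 * 5 mod 26 = 7 -> 'H'.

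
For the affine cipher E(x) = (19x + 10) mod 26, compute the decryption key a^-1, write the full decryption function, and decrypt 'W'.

Step 1: Find a^-1, the modular inverse of 19 mod 26.
Step 2: We need 19 * a^-1 = 1 (mod 26).
Step 3: 19 * 11 = 209 = 8 * 26 + 1, so a^-1 = 11.
Step 4: D(y) = 11(y - 10) mod 26.
Step 5: Apply to 'W' (y = 22): D(22) = 11 * (22 - 10) mod 26 = 11 * 12 mod 26 = 2 -> 'C'.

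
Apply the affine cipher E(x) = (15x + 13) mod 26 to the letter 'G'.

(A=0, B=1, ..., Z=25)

Step 1: Convert 'G' to number: x = 6.
Step 2: E(6) = (15 * 6 + 13) mod 26 = 103 mod 26 = 25.
Step 3: Convert 25 back to letter: Z.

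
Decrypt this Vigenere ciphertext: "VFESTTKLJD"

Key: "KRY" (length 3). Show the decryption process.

Step 1: Key 'KRY' has length 3. Extended key: KRYKRYKRYK
Step 2: Decrypt each position:
  V(21) - K(10) = 11 = L
  F(5) - R(17) = 14 = O
  E(4) - Y(24) = 6 = G
  S(18) - K(10) = 8 = I
  T(19) - R(17) = 2 = C
  T(19) - Y(24) = 21 = V
  K(10) - K(10) = 0 = A
  L(11) - R(17) = 20 = U
  J(9) - Y(24) = 11 = L
  D(3) - K(10) = 19 = T
Plaintext: LOGICVAULT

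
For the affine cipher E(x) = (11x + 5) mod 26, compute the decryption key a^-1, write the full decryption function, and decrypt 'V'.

Step 1: Find a^-1, the modular inverse of 11 mod 26.
Step 2: We need 11 * a^-1 = 1 (mod 26).
Step 3: 11 * 19 = 209 = 8 * 26 + 1, so a^-1 = 19.
Step 4: D(y) = 19(y - 5) mod 26.
Step 5: Apply to 'V' (y = 21): D(21) = 19 * (21 - 5) mod 26 = 19 * 16 mod 26 = 18 -> 'S'.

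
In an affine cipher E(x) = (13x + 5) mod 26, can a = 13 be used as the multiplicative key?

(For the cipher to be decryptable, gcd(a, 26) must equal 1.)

Step 1: Compute gcd(13, 26).
Step 2: gcd(13, 26) = 13.
Since gcd = 13 != 1, 13 shares a common factor with 26, so it cannot be used.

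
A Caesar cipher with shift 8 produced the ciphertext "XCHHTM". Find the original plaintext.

Step 1: Reverse the shift by subtracting 8 from each letter position.
  X (position 23) -> position (23-8) mod 26 = 15 -> P
  C (position 2) -> position (2-8) mod 26 = 20 -> U
  H (position 7) -> position (7-8) mod 26 = 25 -> Z
  H (position 7) -> position (7-8) mod 26 = 25 -> Z
  T (position 19) -> position (19-8) mod 26 = 11 -> L
  M (position 12) -> position (12-8) mod 26 = 4 -> E
Decrypted message: PUZZLE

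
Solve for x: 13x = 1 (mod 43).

Step 1: We need x such that 13 * x = 1 (mod 43).
Step 2: Using the extended Euclidean algorithm or trial:
  13 * 10 = 130 = 3 * 43 + 1.
Step 3: Since 130 mod 43 = 1, the inverse is x = 10.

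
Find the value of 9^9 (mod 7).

Step 1: Compute 9^9 mod 7 step by step, reducing modulo 7 at each step.
  9^1 mod 7 = 2
  9^2 mod 7 = (2 * 9) mod 7 = 4
  9^3 mod 7 = (4 * 9) mod 7 = 1
  9^4 mod 7 = (1 * 9) mod 7 = 2
  9^5 mod 7 = (2 * 9) mod 7 = 4
  9^6 mod 7 = (4 * 9) mod 7 = 1
  9^7 mod 7 = (1 * 9) mod 7 = 2
  9^8 mod 7 = (2 * 9) mod 7 = 4
  9^9 mod 7 = (4 * 9) mod 7 = 1
Step 2: Result = 1.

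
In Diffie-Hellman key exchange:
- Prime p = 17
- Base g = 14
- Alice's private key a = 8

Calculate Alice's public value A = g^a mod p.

Step 1: A = g^a mod p = 14^8 mod 17.
  14^1 mod 17 = 14
  14^2 mod 17 = (14 * 14) mod 17 = 9
  14^3 mod 17 = (9 * 14) mod 17 = 7
  14^4 mod 17 = (7 * 14) mod 17 = 13
  14^5 mod 17 = (13 * 14) mod 17 = 12
  14^6 mod 17 = (12 * 14) mod 17 = 15
  14^7 mod 17 = (15 * 14) mod 17 = 6
  14^8 mod 17 = (6 * 14) mod 17 = 16
Result: A = 16.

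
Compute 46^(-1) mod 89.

Step 1: We need x such that 46 * x = 1 (mod 89).
Step 2: Using the extended Euclidean algorithm or trial:
  46 * 60 = 2760 = 31 * 89 + 1.
Step 3: Since 2760 mod 89 = 1, the inverse is x = 60.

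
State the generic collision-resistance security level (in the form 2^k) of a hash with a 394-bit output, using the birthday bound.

Step 1: The birthday paradox gives collision probability ~50% after sqrt(2^n) = 2^(n/2) hashes.
Step 2: For 394-bit output: 2^(394/2) = 2^197.
Step 3: Approximately 2^197 hash computations needed.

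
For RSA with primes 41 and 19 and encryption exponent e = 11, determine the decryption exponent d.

Step 1: n = 41 * 19 = 779.
Step 2: phi(n) = 40 * 18 = 720.
Step 3: Find d such that 11 * d = 1 (mod 720).
Step 4: d = 11^(-1) mod 720 = 131.
Verification: 11 * 131 = 1441 = 2 * 720 + 1.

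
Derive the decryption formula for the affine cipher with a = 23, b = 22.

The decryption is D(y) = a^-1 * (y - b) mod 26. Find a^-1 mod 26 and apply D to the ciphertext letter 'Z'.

Step 1: Find a^-1, the modular inverse of 23 mod 26.
Step 2: We need 23 * a^-1 = 1 (mod 26).
Step 3: 23 * 17 = 391 = 15 * 26 + 1, so a^-1 = 17.
Step 4: D(y) = 17(y - 22) mod 26.
Step 5: Apply to 'Z' (y = 25): D(25) = 17 * (25 - 22) mod 26 = 17 * 3 mod 26 = 25 -> 'Z'.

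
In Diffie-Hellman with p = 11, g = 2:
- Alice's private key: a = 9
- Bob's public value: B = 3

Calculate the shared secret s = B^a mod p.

Step 1: s = B^a mod p = 3^9 mod 11.
  3^1 mod 11 = 3
  3^2 mod 11 = (3 * 3) mod 11 = 9
  3^3 mod 11 = (9 * 3) mod 11 = 5
  3^4 mod 11 = (5 * 3) mod 11 = 4
  3^5 mod 11 = (4 * 3) mod 11 = 1
  3^6 mod 11 = (1 * 3) mod 11 = 3
  3^7 mod 11 = (3 * 3) mod 11 = 9
  3^8 mod 11 = (9 * 3) mod 11 = 5
  3^9 mod 11 = (5 * 3) mod 11 = 4
Result: shared secret = 4.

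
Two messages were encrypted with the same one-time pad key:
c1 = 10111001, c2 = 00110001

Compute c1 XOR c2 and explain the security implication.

Step 1: c1 XOR c2 = (m1 XOR k) XOR (m2 XOR k).
Step 2: By XOR associativity/commutativity: = m1 XOR m2 XOR k XOR k = m1 XOR m2.
Step 3: 10111001 XOR 00110001 = 10001000 = 136.
Step 4: The key cancels out! An attacker learns m1 XOR m2 = 136, revealing the relationship between plaintexts.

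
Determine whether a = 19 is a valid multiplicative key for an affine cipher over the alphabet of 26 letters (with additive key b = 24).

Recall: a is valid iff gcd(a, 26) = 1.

Step 1: Compute gcd(19, 26).
Step 2: gcd(19, 26) = 1.
Since gcd = 1, 19 is coprime with 26, so it is a valid key.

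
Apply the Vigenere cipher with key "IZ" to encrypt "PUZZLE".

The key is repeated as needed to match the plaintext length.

Step 1: Repeat key to match plaintext length:
  Plaintext: PUZZLE
  Key:       IZIZIZ
Step 2: Encrypt each letter:
  P(15) + I(8) = (15+8) mod 26 = 23 = X
  U(20) + Z(25) = (20+25) mod 26 = 19 = T
  Z(25) + I(8) = (25+8) mod 26 = 7 = H
  Z(25) + Z(25) = (25+25) mod 26 = 24 = Y
  L(11) + I(8) = (11+8) mod 26 = 19 = T
  E(4) + Z(25) = (4+25) mod 26 = 3 = D
Ciphertext: XTHYTD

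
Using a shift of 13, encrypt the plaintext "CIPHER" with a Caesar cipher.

Step 1: For each letter, shift forward by 13 positions (mod 26).
  C (position 2) -> position (2+13) mod 26 = 15 -> P
  I (position 8) -> position (8+13) mod 26 = 21 -> V
  P (position 15) -> position (15+13) mod 26 = 2 -> C
  H (position 7) -> position (7+13) mod 26 = 20 -> U
  E (position 4) -> position (4+13) mod 26 = 17 -> R
  R (position 17) -> position (17+13) mod 26 = 4 -> E
Result: PVCURE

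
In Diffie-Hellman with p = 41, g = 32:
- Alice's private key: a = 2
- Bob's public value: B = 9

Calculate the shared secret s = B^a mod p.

Step 1: s = B^a mod p = 9^2 mod 41.
  9^1 mod 41 = 9
  9^2 mod 41 = (9 * 9) mod 41 = 40
Result: shared secret = 40.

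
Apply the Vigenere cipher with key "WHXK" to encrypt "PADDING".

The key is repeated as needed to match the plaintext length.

Step 1: Repeat key to match plaintext length:
  Plaintext: PADDING
  Key:       WHXKWHX
Step 2: Encrypt each letter:
  P(15) + W(22) = (15+22) mod 26 = 11 = L
  A(0) + H(7) = (0+7) mod 26 = 7 = H
  D(3) + X(23) = (3+23) mod 26 = 0 = A
  D(3) + K(10) = (3+10) mod 26 = 13 = N
  I(8) + W(22) = (8+22) mod 26 = 4 = E
  N(13) + H(7) = (13+7) mod 26 = 20 = U
  G(6) + X(23) = (6+23) mod 26 = 3 = D
Ciphertext: LHANEUD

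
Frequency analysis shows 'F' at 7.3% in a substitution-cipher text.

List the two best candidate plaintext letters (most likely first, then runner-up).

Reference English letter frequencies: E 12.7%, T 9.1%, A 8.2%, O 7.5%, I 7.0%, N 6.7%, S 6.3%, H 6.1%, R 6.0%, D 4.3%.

Step 1: Observed frequency of 'F' is 7.3%.
Step 2: Compute distances to each reference frequency and sort:
  O (7.5%): difference = 0.2% <-- BEST
  I (7.0%): difference = 0.3% <-- RUNNER-UP
  N (6.7%): difference = 0.6%
  A (8.2%): difference = 0.9%
  S (6.3%): difference = 1.0%
Step 3: Most likely is 'O' (7.5%, diff 0.2%); second most likely is 'I' (7.0%, diff 0.3%).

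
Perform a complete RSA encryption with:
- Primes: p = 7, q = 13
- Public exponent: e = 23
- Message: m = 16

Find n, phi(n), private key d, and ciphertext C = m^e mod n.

Step 1: n = 7 * 13 = 91.
Step 2: phi(n) = (7-1)(13-1) = 6 * 12 = 72.
Step 3: Find d = 23^(-1) mod 72 = 47.
  Verify: 23 * 47 = 1081 = 1 (mod 72).
Step 4: C = 16^23 mod 91 = 74.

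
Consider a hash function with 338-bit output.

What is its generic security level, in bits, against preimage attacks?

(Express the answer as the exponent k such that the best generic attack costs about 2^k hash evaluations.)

Step 1: The hash has a 338-bit output.
Step 2: Preimage resistance means: given a digest h(x), it should be infeasible to find any input that hashes to it.
With a 338-bit output there are 2^338 possible digests, so a generic brute-force preimage search costs about 2^338 evaluations.
Step 3: Security level = 338 bits.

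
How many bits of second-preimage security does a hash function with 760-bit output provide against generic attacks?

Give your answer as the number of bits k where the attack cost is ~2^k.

Step 1: The hash has a 760-bit output.
Step 2: Second-preimage resistance means: given a specific input x, it should be infeasible to find a different y with h(y) = h(x).
With a 760-bit output, a generic search for a second preimage costs about 2^760 evaluations (each trial matches the fixed target with probability 2^-760).
Step 3: Security level = 760 bits.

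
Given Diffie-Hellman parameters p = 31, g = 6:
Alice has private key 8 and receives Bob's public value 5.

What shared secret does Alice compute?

Step 1: s = B^a mod p = 5^8 mod 31.
  5^1 mod 31 = 5
  5^2 mod 31 = (5 * 5) mod 31 = 25
  5^3 mod 31 = (25 * 5) mod 31 = 1
  5^4 mod 31 = (1 * 5) mod 31 = 5
  5^5 mod 31 = (5 * 5) mod 31 = 25
  5^6 mod 31 = (25 * 5) mod 31 = 1
  5^7 mod 31 = (1 * 5) mod 31 = 5
  5^8 mod 31 = (5 * 5) mod 31 = 25
Result: shared secret = 25.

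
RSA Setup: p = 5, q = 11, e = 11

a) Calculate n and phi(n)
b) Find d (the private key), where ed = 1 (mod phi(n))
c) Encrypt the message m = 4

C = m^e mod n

Step 1: n = 5 * 11 = 55.
Step 2: phi(n) = (5-1)(11-1) = 4 * 10 = 40.
Step 3: Find d = 11^(-1) mod 40 = 11.
  Verify: 11 * 11 = 121 = 1 (mod 40).
Step 4: C = 4^11 mod 55 = 4.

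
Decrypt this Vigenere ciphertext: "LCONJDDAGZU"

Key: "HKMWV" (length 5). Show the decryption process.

Step 1: Key 'HKMWV' has length 5. Extended key: HKMWVHKMWVH
Step 2: Decrypt each position:
  L(11) - H(7) = 4 = E
  C(2) - K(10) = 18 = S
  O(14) - M(12) = 2 = C
  N(13) - W(22) = 17 = R
  J(9) - V(21) = 14 = O
  D(3) - H(7) = 22 = W
  D(3) - K(10) = 19 = T
  A(0) - M(12) = 14 = O
  G(6) - W(22) = 10 = K
  Z(25) - V(21) = 4 = E
  U(20) - H(7) = 13 = N
Plaintext: ESCROWTOKEN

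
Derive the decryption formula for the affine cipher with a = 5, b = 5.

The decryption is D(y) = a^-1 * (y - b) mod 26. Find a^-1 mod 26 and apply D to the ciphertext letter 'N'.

Step 1: Find a^-1, the modular inverse of 5 mod 26.
Step 2: We need 5 * a^-1 = 1 (mod 26).
Step 3: 5 * 21 = 105 = 4 * 26 + 1, so a^-1 = 21.
Step 4: D(y) = 21(y - 5) mod 26.
Step 5: Apply to 'N' (y = 13): D(13) = 21 * (13 - 5) mod 26 = 21 * 8 mod 26 = 12 -> 'M'.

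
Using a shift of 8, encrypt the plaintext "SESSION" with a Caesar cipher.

Step 1: For each letter, shift forward by 8 positions (mod 26).
  S (position 18) -> position (18+8) mod 26 = 0 -> A
  E (position 4) -> position (4+8) mod 26 = 12 -> M
  S (position 18) -> position (18+8) mod 26 = 0 -> A
  S (position 18) -> position (18+8) mod 26 = 0 -> A
  I (position 8) -> position (8+8) mod 26 = 16 -> Q
  O (position 14) -> position (14+8) mod 26 = 22 -> W
  N (position 13) -> position (13+8) mod 26 = 21 -> V
Result: AMAAQWV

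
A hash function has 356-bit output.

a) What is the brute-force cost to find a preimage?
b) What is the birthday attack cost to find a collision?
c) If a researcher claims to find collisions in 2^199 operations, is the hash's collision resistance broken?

Step 1: Preimage resistance requires brute-force of 2^356 operations.
Step 2: Collision resistance (birthday bound) = 2^(356/2) = 2^178.
Step 3: The claimed attack costs 2^199 operations.
Step 4: Since 2^199 >= 2^178, the claimed attack is no faster than the generic birthday attack, so this does not break collision resistance.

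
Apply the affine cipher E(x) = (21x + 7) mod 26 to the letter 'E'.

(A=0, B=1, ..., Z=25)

Step 1: Convert 'E' to number: x = 4.
Step 2: E(4) = (21 * 4 + 7) mod 26 = 91 mod 26 = 13.
Step 3: Convert 13 back to letter: N.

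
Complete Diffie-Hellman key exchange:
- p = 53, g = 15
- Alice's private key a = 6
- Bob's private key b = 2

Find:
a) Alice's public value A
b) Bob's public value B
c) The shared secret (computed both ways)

Step 1: A = g^a mod p = 15^6 mod 53 = 24.
Step 2: B = g^b mod p = 15^2 mod 53 = 13.
Step 3: Alice computes s = B^a mod p = 13^6 mod 53 = 46.
Step 4: Bob computes s = A^b mod p = 24^2 mod 53 = 46.
Both sides agree: shared secret = 46.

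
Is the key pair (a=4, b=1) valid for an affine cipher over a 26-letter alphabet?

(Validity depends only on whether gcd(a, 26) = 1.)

Step 1: Compute gcd(4, 26).
Step 2: gcd(4, 26) = 2.
Since gcd = 2 != 1, 4 shares a common factor with 26, so it cannot be used.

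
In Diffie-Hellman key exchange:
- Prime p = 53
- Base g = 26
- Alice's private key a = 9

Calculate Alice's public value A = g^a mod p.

Step 1: A = g^a mod p = 26^9 mod 53.
  26^1 mod 53 = 26
  26^2 mod 53 = (26 * 26) mod 53 = 40
  26^3 mod 53 = (40 * 26) mod 53 = 33
  26^4 mod 53 = (33 * 26) mod 53 = 10
  26^5 mod 53 = (10 * 26) mod 53 = 48
  26^6 mod 53 = (48 * 26) mod 53 = 29
  26^7 mod 53 = (29 * 26) mod 53 = 12
  26^8 mod 53 = (12 * 26) mod 53 = 47
  26^9 mod 53 = (47 * 26) mod 53 = 3
Result: A = 3.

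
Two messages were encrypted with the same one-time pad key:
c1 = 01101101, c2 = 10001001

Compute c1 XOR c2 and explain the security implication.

Step 1: c1 XOR c2 = (m1 XOR k) XOR (m2 XOR k).
Step 2: By XOR associativity/commutativity: = m1 XOR m2 XOR k XOR k = m1 XOR m2.
Step 3: 01101101 XOR 10001001 = 11100100 = 228.
Step 4: The key cancels out! An attacker learns m1 XOR m2 = 228, revealing the relationship between plaintexts.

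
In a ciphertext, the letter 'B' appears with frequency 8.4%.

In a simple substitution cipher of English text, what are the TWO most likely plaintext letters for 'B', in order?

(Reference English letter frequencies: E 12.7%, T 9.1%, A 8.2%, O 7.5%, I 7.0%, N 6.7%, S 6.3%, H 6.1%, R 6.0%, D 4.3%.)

Step 1: Observed frequency of 'B' is 8.4%.
Step 2: Compute distances to each reference frequency and sort:
  A (8.2%): difference = 0.2% <-- BEST
  T (9.1%): difference = 0.7% <-- RUNNER-UP
  O (7.5%): difference = 0.9%
  I (7.0%): difference = 1.4%
  N (6.7%): difference = 1.7%
Step 3: Most likely is 'A' (8.2%, diff 0.2%); second most likely is 'T' (9.1%, diff 0.7%).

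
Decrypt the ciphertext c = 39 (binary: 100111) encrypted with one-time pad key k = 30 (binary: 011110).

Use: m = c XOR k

Step 1: XOR ciphertext with key:
  Ciphertext: 100111
  Key:        011110
  XOR:        111001
Step 2: Plaintext = 111001 = 57 in decimal.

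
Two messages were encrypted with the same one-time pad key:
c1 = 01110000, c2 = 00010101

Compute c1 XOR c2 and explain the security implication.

Step 1: c1 XOR c2 = (m1 XOR k) XOR (m2 XOR k).
Step 2: By XOR associativity/commutativity: = m1 XOR m2 XOR k XOR k = m1 XOR m2.
Step 3: 01110000 XOR 00010101 = 01100101 = 101.
Step 4: The key cancels out! An attacker learns m1 XOR m2 = 101, revealing the relationship between plaintexts.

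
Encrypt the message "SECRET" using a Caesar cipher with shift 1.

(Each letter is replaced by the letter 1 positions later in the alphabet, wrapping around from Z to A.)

Step 1: For each letter, shift forward by 1 positions (mod 26).
  S (position 18) -> position (18+1) mod 26 = 19 -> T
  E (position 4) -> position (4+1) mod 26 = 5 -> F
  C (position 2) -> position (2+1) mod 26 = 3 -> D
  R (position 17) -> position (17+1) mod 26 = 18 -> S
  E (position 4) -> position (4+1) mod 26 = 5 -> F
  T (position 19) -> position (19+1) mod 26 = 20 -> U
Result: TFDSFU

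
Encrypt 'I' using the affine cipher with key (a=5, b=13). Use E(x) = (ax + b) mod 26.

Step 1: Convert 'I' to number: x = 8.
Step 2: E(8) = (5 * 8 + 13) mod 26 = 53 mod 26 = 1.
Step 3: Convert 1 back to letter: B.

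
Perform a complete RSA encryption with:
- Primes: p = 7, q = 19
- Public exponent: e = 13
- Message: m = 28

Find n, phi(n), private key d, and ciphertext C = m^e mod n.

Step 1: n = 7 * 19 = 133.
Step 2: phi(n) = (7-1)(19-1) = 6 * 18 = 108.
Step 3: Find d = 13^(-1) mod 108 = 25.
  Verify: 13 * 25 = 325 = 1 (mod 108).
Step 4: C = 28^13 mod 133 = 63.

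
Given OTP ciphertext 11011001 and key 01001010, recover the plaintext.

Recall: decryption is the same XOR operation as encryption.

Step 1: XOR ciphertext with key:
  Ciphertext: 11011001
  Key:        01001010
  XOR:        10010011
Step 2: Plaintext = 10010011 = 147 in decimal.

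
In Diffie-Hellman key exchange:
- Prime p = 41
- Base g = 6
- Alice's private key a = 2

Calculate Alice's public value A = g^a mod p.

Step 1: A = g^a mod p = 6^2 mod 41.
  6^1 mod 41 = 6
  6^2 mod 41 = (6 * 6) mod 41 = 36
Result: A = 36.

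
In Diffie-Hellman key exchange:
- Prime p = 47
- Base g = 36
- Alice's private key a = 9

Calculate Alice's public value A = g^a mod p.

Step 1: A = g^a mod p = 36^9 mod 47.
  36^1 mod 47 = 36
  36^2 mod 47 = (36 * 36) mod 47 = 27
  36^3 mod 47 = (27 * 36) mod 47 = 32
  36^4 mod 47 = (32 * 36) mod 47 = 24
  36^5 mod 47 = (24 * 36) mod 47 = 18
  36^6 mod 47 = (18 * 36) mod 47 = 37
  36^7 mod 47 = (37 * 36) mod 47 = 16
  36^8 mod 47 = (16 * 36) mod 47 = 12
  36^9 mod 47 = (12 * 36) mod 47 = 9
Result: A = 9.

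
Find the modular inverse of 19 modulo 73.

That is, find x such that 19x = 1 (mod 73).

Step 1: We need x such that 19 * x = 1 (mod 73).
Step 2: Using the extended Euclidean algorithm or trial:
  19 * 50 = 950 = 13 * 73 + 1.
Step 3: Since 950 mod 73 = 1, the inverse is x = 50.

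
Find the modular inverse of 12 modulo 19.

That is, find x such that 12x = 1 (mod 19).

Step 1: We need x such that 12 * x = 1 (mod 19).
Step 2: Using the extended Euclidean algorithm or trial:
  12 * 8 = 96 = 5 * 19 + 1.
Step 3: Since 96 mod 19 = 1, the inverse is x = 8.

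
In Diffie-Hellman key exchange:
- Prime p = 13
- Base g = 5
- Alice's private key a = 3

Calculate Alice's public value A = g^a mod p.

Step 1: A = g^a mod p = 5^3 mod 13.
  5^1 mod 13 = 5
  5^2 mod 13 = (5 * 5) mod 13 = 12
  5^3 mod 13 = (12 * 5) mod 13 = 8
Result: A = 8.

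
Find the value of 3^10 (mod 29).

Step 1: Compute 3^10 mod 29 step by step, reducing modulo 29 at each step.
  3^1 mod 29 = 3
  3^2 mod 29 = (3 * 3) mod 29 = 9
  3^3 mod 29 = (9 * 3) mod 29 = 27
  3^4 mod 29 = (27 * 3) mod 29 = 23
  3^5 mod 29 = (23 * 3) mod 29 = 11
  3^6 mod 29 = (11 * 3) mod 29 = 4
  3^7 mod 29 = (4 * 3) mod 29 = 12
  3^8 mod 29 = (12 * 3) mod 29 = 7
  3^9 mod 29 = (7 * 3) mod 29 = 21
  3^10 mod 29 = (21 * 3) mod 29 = 5
Step 2: Result = 5.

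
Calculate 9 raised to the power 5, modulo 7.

Step 1: Compute 9^5 mod 7 step by step, reducing modulo 7 at each step.
  9^1 mod 7 = 2
  9^2 mod 7 = (2 * 9) mod 7 = 4
  9^3 mod 7 = (4 * 9) mod 7 = 1
  9^4 mod 7 = (1 * 9) mod 7 = 2
  9^5 mod 7 = (2 * 9) mod 7 = 4
Step 2: Result = 4.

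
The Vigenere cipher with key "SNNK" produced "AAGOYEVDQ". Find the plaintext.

Step 1: Extend key: SNNKSNNKS
Step 2: Decrypt each letter (c - k) mod 26:
  A(0) - S(18) = (0-18) mod 26 = 8 = I
  A(0) - N(13) = (0-13) mod 26 = 13 = N
  G(6) - N(13) = (6-13) mod 26 = 19 = T
  O(14) - K(10) = (14-10) mod 26 = 4 = E
  Y(24) - S(18) = (24-18) mod 26 = 6 = G
  E(4) - N(13) = (4-13) mod 26 = 17 = R
  V(21) - N(13) = (21-13) mod 26 = 8 = I
  D(3) - K(10) = (3-10) mod 26 = 19 = T
  Q(16) - S(18) = (16-18) mod 26 = 24 = Y
Plaintext: INTEGRITY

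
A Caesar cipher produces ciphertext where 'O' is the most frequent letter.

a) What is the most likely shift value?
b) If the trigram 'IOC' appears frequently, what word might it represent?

Step 1: In English, 'E' is the most frequent letter (12.7%).
Step 2: The most frequent ciphertext letter is 'O' (position 14).
Step 3: Shift = (14 - 4) mod 26 = 10.
Step 4: Decrypt 'IOC' by shifting back 10:
  I -> Y
  O -> E
  C -> S
Step 5: 'IOC' decrypts to 'YES'.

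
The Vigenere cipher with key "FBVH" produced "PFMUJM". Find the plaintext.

Step 1: Extend key: FBVHFB
Step 2: Decrypt each letter (c - k) mod 26:
  P(15) - F(5) = (15-5) mod 26 = 10 = K
  F(5) - B(1) = (5-1) mod 26 = 4 = E
  M(12) - V(21) = (12-21) mod 26 = 17 = R
  U(20) - H(7) = (20-7) mod 26 = 13 = N
  J(9) - F(5) = (9-5) mod 26 = 4 = E
  M(12) - B(1) = (12-1) mod 26 = 11 = L
Plaintext: KERNEL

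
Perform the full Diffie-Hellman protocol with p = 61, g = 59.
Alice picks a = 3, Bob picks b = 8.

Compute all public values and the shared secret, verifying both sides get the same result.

Step 1: A = g^a mod p = 59^3 mod 61 = 53.
Step 2: B = g^b mod p = 59^8 mod 61 = 12.
Step 3: Alice computes s = B^a mod p = 12^3 mod 61 = 20.
Step 4: Bob computes s = A^b mod p = 53^8 mod 61 = 20.
Both sides agree: shared secret = 20.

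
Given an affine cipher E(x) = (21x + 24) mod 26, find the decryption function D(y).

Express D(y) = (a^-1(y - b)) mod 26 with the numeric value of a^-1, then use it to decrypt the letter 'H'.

Step 1: Find a^-1, the modular inverse of 21 mod 26.
Step 2: We need 21 * a^-1 = 1 (mod 26).
Step 3: 21 * 5 = 105 = 4 * 26 + 1, so a^-1 = 5.
Step 4: D(y) = 5(y - 24) mod 26.
Step 5: Apply to 'H' (y = 7): D(7) = 5 * (7 - 24) mod 26 = 5 * -17 mod 26 = 19 -> 'T'.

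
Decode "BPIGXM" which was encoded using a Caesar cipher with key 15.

Step 1: Reverse the shift by subtracting 15 from each letter position.
  B (position 1) -> position (1-15) mod 26 = 12 -> M
  P (position 15) -> position (15-15) mod 26 = 0 -> A
  I (position 8) -> position (8-15) mod 26 = 19 -> T
  G (position 6) -> position (6-15) mod 26 = 17 -> R
  X (position 23) -> position (23-15) mod 26 = 8 -> I
  M (position 12) -> position (12-15) mod 26 = 23 -> X
Decrypted message: MATRIX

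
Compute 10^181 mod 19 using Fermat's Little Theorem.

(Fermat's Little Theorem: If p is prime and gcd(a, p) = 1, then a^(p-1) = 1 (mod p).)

Step 1: Since 19 is prime, by Fermat's Little Theorem: 10^18 = 1 (mod 19).
Step 2: Reduce exponent: 181 mod 18 = 1.
Step 3: So 10^181 = 10^1 (mod 19).
Step 4: 10^1 mod 19 = 10.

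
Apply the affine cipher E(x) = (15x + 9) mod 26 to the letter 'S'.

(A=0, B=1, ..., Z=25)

Step 1: Convert 'S' to number: x = 18.
Step 2: E(18) = (15 * 18 + 9) mod 26 = 279 mod 26 = 19.
Step 3: Convert 19 back to letter: T.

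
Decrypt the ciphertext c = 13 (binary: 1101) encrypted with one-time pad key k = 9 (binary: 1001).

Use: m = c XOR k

Step 1: XOR ciphertext with key:
  Ciphertext: 1101
  Key:        1001
  XOR:        0100
Step 2: Plaintext = 0100 = 4 in decimal.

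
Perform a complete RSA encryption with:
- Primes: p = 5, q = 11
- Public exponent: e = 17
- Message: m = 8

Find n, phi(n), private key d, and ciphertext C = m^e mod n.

Step 1: n = 5 * 11 = 55.
Step 2: phi(n) = (5-1)(11-1) = 4 * 10 = 40.
Step 3: Find d = 17^(-1) mod 40 = 33.
  Verify: 17 * 33 = 561 = 1 (mod 40).
Step 4: C = 8^17 mod 55 = 13.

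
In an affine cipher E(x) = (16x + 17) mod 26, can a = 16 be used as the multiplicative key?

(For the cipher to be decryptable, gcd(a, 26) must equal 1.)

Step 1: Compute gcd(16, 26).
Step 2: gcd(16, 26) = 2.
Since gcd = 2 != 1, 16 shares a common factor with 26, so it cannot be used.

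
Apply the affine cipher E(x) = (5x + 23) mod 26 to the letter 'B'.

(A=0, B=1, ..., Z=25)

Step 1: Convert 'B' to number: x = 1.
Step 2: E(1) = (5 * 1 + 23) mod 26 = 28 mod 26 = 2.
Step 3: Convert 2 back to letter: C.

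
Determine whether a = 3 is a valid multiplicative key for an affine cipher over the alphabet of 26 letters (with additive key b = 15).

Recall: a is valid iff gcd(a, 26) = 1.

Step 1: Compute gcd(3, 26).
Step 2: gcd(3, 26) = 1.
Since gcd = 1, 3 is coprime with 26, so it is a valid key.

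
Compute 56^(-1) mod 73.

Step 1: We need x such that 56 * x = 1 (mod 73).
Step 2: Using the extended Euclidean algorithm or trial:
  56 * 30 = 1680 = 23 * 73 + 1.
Step 3: Since 1680 mod 73 = 1, the inverse is x = 30.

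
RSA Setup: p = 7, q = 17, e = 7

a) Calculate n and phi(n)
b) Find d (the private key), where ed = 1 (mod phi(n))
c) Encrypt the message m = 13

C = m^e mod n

Step 1: n = 7 * 17 = 119.
Step 2: phi(n) = (7-1)(17-1) = 6 * 16 = 96.
Step 3: Find d = 7^(-1) mod 96 = 55.
  Verify: 7 * 55 = 385 = 1 (mod 96).
Step 4: C = 13^7 mod 119 = 55.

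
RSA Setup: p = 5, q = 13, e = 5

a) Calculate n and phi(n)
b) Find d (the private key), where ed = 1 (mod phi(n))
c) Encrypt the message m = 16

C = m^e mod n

Step 1: n = 5 * 13 = 65.
Step 2: phi(n) = (5-1)(13-1) = 4 * 12 = 48.
Step 3: Find d = 5^(-1) mod 48 = 29.
  Verify: 5 * 29 = 145 = 1 (mod 48).
Step 4: C = 16^5 mod 65 = 61.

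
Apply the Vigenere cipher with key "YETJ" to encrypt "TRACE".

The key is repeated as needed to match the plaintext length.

Step 1: Repeat key to match plaintext length:
  Plaintext: TRACE
  Key:       YETJY
Step 2: Encrypt each letter:
  T(19) + Y(24) = (19+24) mod 26 = 17 = R
  R(17) + E(4) = (17+4) mod 26 = 21 = V
  A(0) + T(19) = (0+19) mod 26 = 19 = T
  C(2) + J(9) = (2+9) mod 26 = 11 = L
  E(4) + Y(24) = (4+24) mod 26 = 2 = C
Ciphertext: RVTLC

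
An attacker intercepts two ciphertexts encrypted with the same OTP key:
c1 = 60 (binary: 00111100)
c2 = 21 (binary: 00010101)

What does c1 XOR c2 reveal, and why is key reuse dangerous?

Step 1: c1 XOR c2 = (m1 XOR k) XOR (m2 XOR k).
Step 2: By XOR associativity/commutativity: = m1 XOR m2 XOR k XOR k = m1 XOR m2.
Step 3: 00111100 XOR 00010101 = 00101001 = 41.
Step 4: The key cancels out! An attacker learns m1 XOR m2 = 41, revealing the relationship between plaintexts.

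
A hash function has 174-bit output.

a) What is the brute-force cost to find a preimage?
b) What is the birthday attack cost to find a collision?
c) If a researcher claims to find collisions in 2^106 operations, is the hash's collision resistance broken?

Step 1: Preimage resistance requires brute-force of 2^174 operations.
Step 2: Collision resistance (birthday bound) = 2^(174/2) = 2^87.
Step 3: The claimed attack costs 2^106 operations.
Step 4: Since 2^106 >= 2^87, the claimed attack is no faster than the generic birthday attack, so this does not break collision resistance.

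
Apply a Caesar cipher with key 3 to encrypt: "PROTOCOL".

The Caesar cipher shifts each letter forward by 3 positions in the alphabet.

Step 1: For each letter, shift forward by 3 positions (mod 26).
  P (position 15) -> position (15+3) mod 26 = 18 -> S
  R (position 17) -> position (17+3) mod 26 = 20 -> U
  O (position 14) -> position (14+3) mod 26 = 17 -> R
  T (position 19) -> position (19+3) mod 26 = 22 -> W
  O (position 14) -> position (14+3) mod 26 = 17 -> R
  C (position 2) -> position (2+3) mod 26 = 5 -> F
  O (position 14) -> position (14+3) mod 26 = 17 -> R
  L (position 11) -> position (11+3) mod 26 = 14 -> O
Result: SURWRFRO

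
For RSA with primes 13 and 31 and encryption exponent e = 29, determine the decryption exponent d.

Step 1: n = 13 * 31 = 403.
Step 2: phi(n) = 12 * 30 = 360.
Step 3: Find d such that 29 * d = 1 (mod 360).
Step 4: d = 29^(-1) mod 360 = 149.
Verification: 29 * 149 = 4321 = 12 * 360 + 1.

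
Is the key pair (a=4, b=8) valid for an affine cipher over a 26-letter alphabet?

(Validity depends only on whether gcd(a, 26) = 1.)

Step 1: Compute gcd(4, 26).
Step 2: gcd(4, 26) = 2.
Since gcd = 2 != 1, 4 shares a common factor with 26, so it cannot be used.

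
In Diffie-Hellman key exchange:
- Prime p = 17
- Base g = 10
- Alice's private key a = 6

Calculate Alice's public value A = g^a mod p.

Step 1: A = g^a mod p = 10^6 mod 17.
  10^1 mod 17 = 10
  10^2 mod 17 = (10 * 10) mod 17 = 15
  10^3 mod 17 = (15 * 10) mod 17 = 14
  10^4 mod 17 = (14 * 10) mod 17 = 4
  10^5 mod 17 = (4 * 10) mod 17 = 6
  10^6 mod 17 = (6 * 10) mod 17 = 9
Result: A = 9.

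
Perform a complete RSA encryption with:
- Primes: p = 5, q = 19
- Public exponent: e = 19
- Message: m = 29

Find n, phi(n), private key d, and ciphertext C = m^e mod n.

Step 1: n = 5 * 19 = 95.
Step 2: phi(n) = (5-1)(19-1) = 4 * 18 = 72.
Step 3: Find d = 19^(-1) mod 72 = 19.
  Verify: 19 * 19 = 361 = 1 (mod 72).
Step 4: C = 29^19 mod 95 = 29.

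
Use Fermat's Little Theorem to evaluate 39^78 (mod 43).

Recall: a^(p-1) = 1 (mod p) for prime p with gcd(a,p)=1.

Step 1: Since 43 is prime, by Fermat's Little Theorem: 39^42 = 1 (mod 43).
Step 2: Reduce exponent: 78 mod 42 = 36.
Step 3: So 39^78 = 39^36 (mod 43).
Step 4: 39^36 mod 43 = 4.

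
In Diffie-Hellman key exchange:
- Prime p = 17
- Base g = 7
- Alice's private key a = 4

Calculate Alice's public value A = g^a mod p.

Step 1: A = g^a mod p = 7^4 mod 17.
  7^1 mod 17 = 7
  7^2 mod 17 = (7 * 7) mod 17 = 15
  7^3 mod 17 = (15 * 7) mod 17 = 3
  7^4 mod 17 = (3 * 7) mod 17 = 4
Result: A = 4.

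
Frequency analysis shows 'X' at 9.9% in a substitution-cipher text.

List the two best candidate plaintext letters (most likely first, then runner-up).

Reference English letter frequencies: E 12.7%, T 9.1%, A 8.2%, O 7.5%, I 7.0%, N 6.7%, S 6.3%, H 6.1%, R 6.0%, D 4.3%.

Step 1: Observed frequency of 'X' is 9.9%.
Step 2: Compute distances to each reference frequency and sort:
  T (9.1%): difference = 0.8% <-- BEST
  A (8.2%): difference = 1.7% <-- RUNNER-UP
  O (7.5%): difference = 2.4%
  E (12.7%): difference = 2.8%
  I (7.0%): difference = 2.9%
Step 3: Most likely is 'T' (9.1%, diff 0.8%); second most likely is 'A' (8.2%, diff 1.7%).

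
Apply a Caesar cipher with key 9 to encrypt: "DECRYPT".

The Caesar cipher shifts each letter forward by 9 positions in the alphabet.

Step 1: For each letter, shift forward by 9 positions (mod 26).
  D (position 3) -> position (3+9) mod 26 = 12 -> M
  E (position 4) -> position (4+9) mod 26 = 13 -> N
  C (position 2) -> position (2+9) mod 26 = 11 -> L
  R (position 17) -> position (17+9) mod 26 = 0 -> A
  Y (position 24) -> position (24+9) mod 26 = 7 -> H
  P (position 15) -> position (15+9) mod 26 = 24 -> Y
  T (position 19) -> position (19+9) mod 26 = 2 -> C
Result: MNLAHYC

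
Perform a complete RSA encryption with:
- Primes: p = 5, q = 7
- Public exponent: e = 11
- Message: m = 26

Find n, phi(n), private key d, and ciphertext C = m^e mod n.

Step 1: n = 5 * 7 = 35.
Step 2: phi(n) = (5-1)(7-1) = 4 * 6 = 24.
Step 3: Find d = 11^(-1) mod 24 = 11.
  Verify: 11 * 11 = 121 = 1 (mod 24).
Step 4: C = 26^11 mod 35 = 31.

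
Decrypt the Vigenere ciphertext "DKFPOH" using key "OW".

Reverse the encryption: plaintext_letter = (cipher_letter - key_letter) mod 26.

Step 1: Extend key: OWOWOW
Step 2: Decrypt each letter (c - k) mod 26:
  D(3) - O(14) = (3-14) mod 26 = 15 = P
  K(10) - W(22) = (10-22) mod 26 = 14 = O
  F(5) - O(14) = (5-14) mod 26 = 17 = R
  P(15) - W(22) = (15-22) mod 26 = 19 = T
  O(14) - O(14) = (14-14) mod 26 = 0 = A
  H(7) - W(22) = (7-22) mod 26 = 11 = L
Plaintext: PORTAL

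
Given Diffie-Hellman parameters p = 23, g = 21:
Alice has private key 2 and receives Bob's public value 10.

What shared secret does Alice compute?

Step 1: s = B^a mod p = 10^2 mod 23.
  10^1 mod 23 = 10
  10^2 mod 23 = (10 * 10) mod 23 = 8
Result: shared secret = 8.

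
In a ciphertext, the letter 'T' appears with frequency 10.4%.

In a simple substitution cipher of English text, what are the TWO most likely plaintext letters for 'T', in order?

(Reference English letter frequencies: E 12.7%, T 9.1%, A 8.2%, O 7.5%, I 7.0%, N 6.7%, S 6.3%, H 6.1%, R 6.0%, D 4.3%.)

Step 1: Observed frequency of 'T' is 10.4%.
Step 2: Compute distances to each reference frequency and sort:
  T (9.1%): difference = 1.3% <-- BEST
  A (8.2%): difference = 2.2% <-- RUNNER-UP
  E (12.7%): difference = 2.3%
  O (7.5%): difference = 2.9%
  I (7.0%): difference = 3.4%
Step 3: Most likely is 'T' (9.1%, diff 1.3%); second most likely is 'A' (8.2%, diff 2.2%).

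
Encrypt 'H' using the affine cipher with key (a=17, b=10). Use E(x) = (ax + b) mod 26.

Step 1: Convert 'H' to number: x = 7.
Step 2: E(7) = (17 * 7 + 10) mod 26 = 129 mod 26 = 25.
Step 3: Convert 25 back to letter: Z.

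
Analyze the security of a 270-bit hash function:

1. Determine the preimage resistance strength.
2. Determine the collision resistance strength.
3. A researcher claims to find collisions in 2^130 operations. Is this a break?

Step 1: Preimage resistance requires brute-force of 2^270 operations.
Step 2: Collision resistance (birthday bound) = 2^(270/2) = 2^135.
Step 3: The claimed attack costs 2^130 operations.
Step 4: Since 2^130 < 2^135, the claimed attack beats the generic birthday bound, so collision resistance is broken.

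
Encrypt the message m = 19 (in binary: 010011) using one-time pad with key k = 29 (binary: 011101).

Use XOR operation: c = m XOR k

Step 1: Write out the XOR operation bit by bit:
  Message: 010011
  Key:     011101
  XOR:     001110
Step 2: Convert to decimal: 001110 = 14.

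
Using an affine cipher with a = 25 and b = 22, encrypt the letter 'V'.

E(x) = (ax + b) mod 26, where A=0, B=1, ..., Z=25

Step 1: Convert 'V' to number: x = 21.
Step 2: E(21) = (25 * 21 + 22) mod 26 = 547 mod 26 = 1.
Step 3: Convert 1 back to letter: B.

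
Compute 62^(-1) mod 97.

Step 1: We need x such that 62 * x = 1 (mod 97).
Step 2: Using the extended Euclidean algorithm or trial:
  62 * 36 = 2232 = 23 * 97 + 1.
Step 3: Since 2232 mod 97 = 1, the inverse is x = 36.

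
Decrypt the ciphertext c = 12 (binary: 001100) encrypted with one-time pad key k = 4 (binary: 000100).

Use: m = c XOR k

Step 1: XOR ciphertext with key:
  Ciphertext: 001100
  Key:        000100
  XOR:        001000
Step 2: Plaintext = 001000 = 8 in decimal.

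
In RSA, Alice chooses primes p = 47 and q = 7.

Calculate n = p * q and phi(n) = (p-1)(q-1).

Step 1: n = p * q = 47 * 7 = 329.
Step 2: phi(n) = (p-1)(q-1) = 46 * 6 = 276.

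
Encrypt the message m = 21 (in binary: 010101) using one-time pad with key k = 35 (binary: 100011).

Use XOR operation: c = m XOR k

Step 1: Write out the XOR operation bit by bit:
  Message: 010101
  Key:     100011
  XOR:     110110
Step 2: Convert to decimal: 110110 = 54.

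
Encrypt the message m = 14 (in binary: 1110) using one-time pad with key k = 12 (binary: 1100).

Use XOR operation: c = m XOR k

Step 1: Write out the XOR operation bit by bit:
  Message: 1110
  Key:     1100
  XOR:     0010
Step 2: Convert to decimal: 0010 = 2.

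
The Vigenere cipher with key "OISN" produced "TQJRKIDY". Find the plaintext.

Step 1: Extend key: OISNOISN
Step 2: Decrypt each letter (c - k) mod 26:
  T(19) - O(14) = (19-14) mod 26 = 5 = F
  Q(16) - I(8) = (16-8) mod 26 = 8 = I
  J(9) - S(18) = (9-18) mod 26 = 17 = R
  R(17) - N(13) = (17-13) mod 26 = 4 = E
  K(10) - O(14) = (10-14) mod 26 = 22 = W
  I(8) - I(8) = (8-8) mod 26 = 0 = A
  D(3) - S(18) = (3-18) mod 26 = 11 = L
  Y(24) - N(13) = (24-13) mod 26 = 11 = L
Plaintext: FIREWALL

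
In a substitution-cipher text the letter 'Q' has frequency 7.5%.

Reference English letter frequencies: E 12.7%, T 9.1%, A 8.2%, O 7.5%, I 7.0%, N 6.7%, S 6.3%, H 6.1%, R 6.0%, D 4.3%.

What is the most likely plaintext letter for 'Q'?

Step 1: The observed frequency is 7.5%.
Step 2: Compare with English frequencies:
  E: 12.7% (difference: 5.2%)
  T: 9.1% (difference: 1.6%)
  A: 8.2% (difference: 0.7%)
  O: 7.5% (difference: 0.0%) <-- closest
  I: 7.0% (difference: 0.5%)
  N: 6.7% (difference: 0.8%)
  S: 6.3% (difference: 1.2%)
  H: 6.1% (difference: 1.4%)
  R: 6.0% (difference: 1.5%)
  D: 4.3% (difference: 3.2%)
Step 3: 'Q' most likely represents 'O' (frequency 7.5%).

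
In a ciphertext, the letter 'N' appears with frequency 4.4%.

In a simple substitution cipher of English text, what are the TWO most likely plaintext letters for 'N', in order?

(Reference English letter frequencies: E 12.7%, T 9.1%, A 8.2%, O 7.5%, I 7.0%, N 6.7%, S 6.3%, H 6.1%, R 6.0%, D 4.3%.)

Step 1: Observed frequency of 'N' is 4.4%.
Step 2: Compute distances to each reference frequency and sort:
  D (4.3%): difference = 0.1% <-- BEST
  R (6.0%): difference = 1.6% <-- RUNNER-UP
  H (6.1%): difference = 1.7%
  S (6.3%): difference = 1.9%
  N (6.7%): difference = 2.3%
Step 3: Most likely is 'D' (4.3%, diff 0.1%); second most likely is 'R' (6.0%, diff 1.6%).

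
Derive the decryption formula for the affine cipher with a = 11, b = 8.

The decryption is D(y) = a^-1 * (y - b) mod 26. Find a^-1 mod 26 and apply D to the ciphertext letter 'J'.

Step 1: Find a^-1, the modular inverse of 11 mod 26.
Step 2: We need 11 * a^-1 = 1 (mod 26).
Step 3: 11 * 19 = 209 = 8 * 26 + 1, so a^-1 = 19.
Step 4: D(y) = 19(y - 8) mod 26.
Step 5: Apply to 'J' (y = 9): D(9) = 19 * (9 - 8) mod 26 = 19 * 1 mod 26 = 19 -> 'T'.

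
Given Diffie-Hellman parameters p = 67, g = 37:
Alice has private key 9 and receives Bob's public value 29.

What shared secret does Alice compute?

Step 1: s = B^a mod p = 29^9 mod 67.
  29^1 mod 67 = 29
  29^2 mod 67 = (29 * 29) mod 67 = 37
  29^3 mod 67 = (37 * 29) mod 67 = 1
  29^4 mod 67 = (1 * 29) mod 67 = 29
  29^5 mod 67 = (29 * 29) mod 67 = 37
  29^6 mod 67 = (37 * 29) mod 67 = 1
  29^7 mod 67 = (1 * 29) mod 67 = 29
  29^8 mod 67 = (29 * 29) mod 67 = 37
  29^9 mod 67 = (37 * 29) mod 67 = 1
Result: shared secret = 1.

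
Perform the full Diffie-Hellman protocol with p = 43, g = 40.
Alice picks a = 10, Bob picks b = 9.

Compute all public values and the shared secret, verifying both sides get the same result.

Step 1: A = g^a mod p = 40^10 mod 43 = 10.
Step 2: B = g^b mod p = 40^9 mod 43 = 11.
Step 3: Alice computes s = B^a mod p = 11^10 mod 43 = 41.
Step 4: Bob computes s = A^b mod p = 10^9 mod 43 = 41.
Both sides agree: shared secret = 41.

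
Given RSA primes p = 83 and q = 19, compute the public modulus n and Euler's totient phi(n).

Step 1: n = p * q = 83 * 19 = 1577.
Step 2: phi(n) = (p-1)(q-1) = 82 * 18 = 1476.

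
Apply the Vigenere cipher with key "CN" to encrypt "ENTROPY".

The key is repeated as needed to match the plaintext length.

Step 1: Repeat key to match plaintext length:
  Plaintext: ENTROPY
  Key:       CNCNCNC
Step 2: Encrypt each letter:
  E(4) + C(2) = (4+2) mod 26 = 6 = G
  N(13) + N(13) = (13+13) mod 26 = 0 = A
  T(19) + C(2) = (19+2) mod 26 = 21 = V
  R(17) + N(13) = (17+13) mod 26 = 4 = E
  O(14) + C(2) = (14+2) mod 26 = 16 = Q
  P(15) + N(13) = (15+13) mod 26 = 2 = C
  Y(24) + C(2) = (24+2) mod 26 = 0 = A
Ciphertext: GAVEQCA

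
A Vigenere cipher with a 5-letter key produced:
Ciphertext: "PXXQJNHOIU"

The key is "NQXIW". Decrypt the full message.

Step 1: Key 'NQXIW' has length 5. Extended key: NQXIWNQXIW
Step 2: Decrypt each position:
  P(15) - N(13) = 2 = C
  X(23) - Q(16) = 7 = H
  X(23) - X(23) = 0 = A
  Q(16) - I(8) = 8 = I
  J(9) - W(22) = 13 = N
  N(13) - N(13) = 0 = A
  H(7) - Q(16) = 17 = R
  O(14) - X(23) = 17 = R
  I(8) - I(8) = 0 = A
  U(20) - W(22) = 24 = Y
Plaintext: CHAINARRAY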